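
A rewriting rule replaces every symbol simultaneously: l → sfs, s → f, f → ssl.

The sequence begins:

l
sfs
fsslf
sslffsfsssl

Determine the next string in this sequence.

Apply φ to sslffsfsssl symbol by symbol: s→f, s→f, l→sfs, f→ssl, f→ssl, s→f, f→ssl, s→f, s→f, s→f, l→sfs; joined: f f sfs ssl ssl f ssl f f f sfs.

ffsfssslsslfsslfffsfs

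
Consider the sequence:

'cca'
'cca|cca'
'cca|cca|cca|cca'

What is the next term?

cca|cca|cca|cca|cca|cca|cca|cca

Each string is two copies of the previous one joined by '|'.
So the next term is two copies of cca|cca|cca|cca with '|' between the halves.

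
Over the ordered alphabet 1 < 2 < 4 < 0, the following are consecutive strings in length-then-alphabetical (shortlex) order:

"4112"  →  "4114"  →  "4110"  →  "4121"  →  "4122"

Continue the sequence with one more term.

4124

Find the rightmost character of 4122 below 0, bump it to the next letter, and reset everything to its right to 1.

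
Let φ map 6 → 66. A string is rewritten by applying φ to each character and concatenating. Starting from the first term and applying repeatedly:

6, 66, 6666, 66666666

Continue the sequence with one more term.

6666666666666666

Apply φ to 66666666 symbol by symbol: 6→66, 6→66, 6→66, 6→66, 6→66, 6→66, 6→66, 6→66; joined: 66 66 66 66 66 66 66 66.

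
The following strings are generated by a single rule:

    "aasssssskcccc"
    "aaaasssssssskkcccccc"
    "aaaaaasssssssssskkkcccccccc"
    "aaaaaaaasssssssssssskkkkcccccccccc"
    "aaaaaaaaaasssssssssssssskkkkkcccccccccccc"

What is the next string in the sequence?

The n-th term is 2n-2 a's then 2n+2 s's then n-1 k's then 2n c's, where the shown terms are n = 2, 3, 4, 5, 6.
At n = 7 the blocks have lengths 12, 16, 6, 14.

aaaaaaaaaaaasssssssssssssssskkkkkkcccccccccccccc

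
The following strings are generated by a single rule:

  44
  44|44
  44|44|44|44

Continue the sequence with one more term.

44|44|44|44|44|44|44|44

Each string is two copies of the previous one joined by '|'.
So the next term is two copies of 44|44|44|44 with '|' between the halves.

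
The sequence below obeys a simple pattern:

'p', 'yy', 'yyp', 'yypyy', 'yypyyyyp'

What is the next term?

yypyyyypyypyy

This is a Fibonacci-style word recurrence s(k) = s(k−1)·s(k−2): e.g. yy·p = yyp.
So term 6 is yypyyyyp·yypyy.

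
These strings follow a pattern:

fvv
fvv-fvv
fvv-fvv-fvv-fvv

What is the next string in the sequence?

Each string is two copies of the previous one joined by '-'.
One more doubling of fvv-fvv-fvv-fvv gives the answer.

fvv-fvv-fvv-fvv-fvv-fvv-fvv-fvv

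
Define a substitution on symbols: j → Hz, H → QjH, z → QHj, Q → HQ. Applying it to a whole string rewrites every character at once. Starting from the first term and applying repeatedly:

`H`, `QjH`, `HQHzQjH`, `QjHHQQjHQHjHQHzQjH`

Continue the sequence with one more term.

HQHzQjHQjHHQHQHzQjHHQQjHHzQjHHQQjHQHjHQHzQjH

φ(QjHHQQjHQHjHQHzQjH) expands symbol-by-symbol to HQ Hz QjH QjH HQ HQ Hz QjH HQ QjH Hz QjH HQ QjH QHj HQ Hz QjH; joining the 18 pieces gives the next term.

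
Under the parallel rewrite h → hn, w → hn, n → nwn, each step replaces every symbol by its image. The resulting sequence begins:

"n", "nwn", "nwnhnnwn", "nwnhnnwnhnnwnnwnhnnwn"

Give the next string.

nwnhnnwnhnnwnnwnhnnwnhnnwnnwnhnnwnnwnhnnwnhnnwnnwnhnnwn

Replace each of the 21 characters of nwnhnnwnhnnwnnwnhnnwn in place — nwn hn nwn hn nwn nwn hn nwn hn nwn nwn hn nwn nwn hn nwn hn nwn nwn hn nwn — and concatenate.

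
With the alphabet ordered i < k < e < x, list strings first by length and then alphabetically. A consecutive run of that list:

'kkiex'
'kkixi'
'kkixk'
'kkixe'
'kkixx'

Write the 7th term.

kkkik

Continuing the enumeration 2 steps past kkixx: kkixx → kkkii → (answer).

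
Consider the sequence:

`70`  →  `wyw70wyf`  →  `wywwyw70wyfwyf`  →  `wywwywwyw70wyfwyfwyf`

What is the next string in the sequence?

Each term wraps the previous one in wyw on the left and wyf on the right.
Applying this once more to wywwywwyw70wyfwyfwyf:

wywwywwywwyw70wyfwyfwyfwyf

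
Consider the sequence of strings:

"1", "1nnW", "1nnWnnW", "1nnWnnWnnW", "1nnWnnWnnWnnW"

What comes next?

Each term is the previous one with nnW appended.
So the next term is 1nnWnnWnnWnnW·nnW.

1nnWnnWnnWnnWnnW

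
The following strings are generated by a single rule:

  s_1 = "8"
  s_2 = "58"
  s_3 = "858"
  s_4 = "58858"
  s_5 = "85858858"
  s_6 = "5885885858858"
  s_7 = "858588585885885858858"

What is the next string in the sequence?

5885885858858858588585885885858858

This is a Fibonacci-style word recurrence s(k) = s(k−2)·s(k−1): e.g. 8·58 = 858.
The next term joins 5885885858858 and 858588585885885858858.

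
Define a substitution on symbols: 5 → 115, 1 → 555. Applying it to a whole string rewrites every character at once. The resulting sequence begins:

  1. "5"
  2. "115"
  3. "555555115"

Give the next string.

115115115115115115555555115

Expanding 555555115: 5→115, 5→115, 5→115, 5→115, 5→115, 5→115, 1→555, 1→555, 5→115. Concatenated: 115 115 115 115 115 115 555 555 115.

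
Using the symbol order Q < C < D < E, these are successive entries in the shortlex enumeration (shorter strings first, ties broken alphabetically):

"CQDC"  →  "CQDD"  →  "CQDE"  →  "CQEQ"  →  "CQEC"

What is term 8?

CCQQ

Continuing the enumeration 3 steps past CQEC: CQEC → CQED → CQEE → (answer).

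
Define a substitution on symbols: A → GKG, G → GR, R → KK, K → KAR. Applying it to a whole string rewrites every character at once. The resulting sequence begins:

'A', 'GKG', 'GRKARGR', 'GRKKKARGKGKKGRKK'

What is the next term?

GRKKKARKARKARGKGKKGRKARGRKARKARGRKKKARKAR

Replace each of the 16 characters of GRKKKARGKGKKGRKK in place — GR KK KAR KAR KAR GKG KK GR KAR GR KAR KAR GR KK KAR KAR — and concatenate.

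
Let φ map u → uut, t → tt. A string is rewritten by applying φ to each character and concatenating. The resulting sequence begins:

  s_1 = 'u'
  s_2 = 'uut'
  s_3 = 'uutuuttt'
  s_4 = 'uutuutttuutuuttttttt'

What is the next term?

uutuutttuutuutttttttuutuutttuutuuttttttttttttttt

Applying the rule to each of the 20 symbols of uutuutttuutuuttttttt gives the pieces uut uut tt uut uut tt tt tt uut uut tt uut uut tt tt tt tt tt tt tt, which concatenate to the answer.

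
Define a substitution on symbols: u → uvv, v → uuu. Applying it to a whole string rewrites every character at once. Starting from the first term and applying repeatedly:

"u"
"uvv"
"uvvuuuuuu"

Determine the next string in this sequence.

Expanding uvvuuuuuu: u→uvv, v→uuu, v→uuu, u→uvv, u→uvv, u→uvv, u→uvv, u→uvv, u→uvv. Concatenated: uvv uuu uuu uvv uvv uvv uvv uvv uvv.

uvvuuuuuuuvvuvvuvvuvvuvvuvv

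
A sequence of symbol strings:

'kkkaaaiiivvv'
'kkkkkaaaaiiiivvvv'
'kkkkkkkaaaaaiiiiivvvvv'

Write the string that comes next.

Each string has the form k^{2n+1} a^{n+2} i^{n+2} v^{n+2} (n = 1, 2, …).
For the next term, n = 4, so the run lengths are 9, 6, 6, 6.

kkkkkkkkkaaaaaaiiiiiivvvvvv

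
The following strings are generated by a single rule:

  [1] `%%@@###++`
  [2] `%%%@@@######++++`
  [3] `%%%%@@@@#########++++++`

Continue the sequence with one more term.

Each string has the form %^{n+1} @^{n+1} #^{3n} +^{2n} (n = 1, 2, …).
Setting n = 4 gives 5, 5, 12, 8 characters in each block.

%%%%%@@@@@############++++++++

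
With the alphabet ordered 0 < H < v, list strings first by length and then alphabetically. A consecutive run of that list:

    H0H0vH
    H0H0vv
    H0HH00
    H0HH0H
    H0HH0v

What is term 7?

H0HHHH

Continuing the enumeration 2 steps past H0HH0v: H0HH0v → H0HHH0 → (answer).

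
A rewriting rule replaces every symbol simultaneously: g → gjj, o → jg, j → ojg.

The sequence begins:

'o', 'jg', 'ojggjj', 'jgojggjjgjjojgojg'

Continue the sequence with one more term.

ojggjjjgojggjjgjjojgojggjjojgojgjgojggjjjgojggjj

Replace each of the 17 characters of jgojggjjgjjojgojg in place — ojg gjj jg ojg gjj gjj ojg ojg gjj ojg ojg jg ojg gjj jg ojg gjj — and concatenate.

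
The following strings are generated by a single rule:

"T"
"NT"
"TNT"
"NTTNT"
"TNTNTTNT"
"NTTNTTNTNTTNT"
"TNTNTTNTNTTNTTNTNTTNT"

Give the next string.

NTTNTTNTNTTNTTNTNTTNTNTTNTTNTNTTNT

This is a Fibonacci-style word recurrence s(k) = s(k−2)·s(k−1): e.g. T·NT = TNT.
Continuing: NTTNTTNTNTTNT · TNTNTTNTNTTNTTNTNTTNT gives term 8.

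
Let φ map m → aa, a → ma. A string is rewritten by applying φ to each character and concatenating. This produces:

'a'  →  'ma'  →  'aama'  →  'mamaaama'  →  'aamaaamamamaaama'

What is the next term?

Rewriting the 16 symbols of aamaaamamamaaama one by one yields ma ma aa ma ma ma aa ma aa ma aa ma ma ma aa ma; concatenated:

mamaaamamamaaamaaamaaamamamaaama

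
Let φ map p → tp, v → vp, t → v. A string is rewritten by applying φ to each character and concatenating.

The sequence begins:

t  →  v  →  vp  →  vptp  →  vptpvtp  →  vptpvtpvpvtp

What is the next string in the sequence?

Expanding vptpvtpvpvtp: v→vp, p→tp, t→v, p→tp, v→vp, t→v, p→tp, v→vp, p→tp, v→vp, t→v, p→tp. Concatenated: vp tp v tp vp v tp vp tp vp v tp.

vptpvtpvpvtpvptpvpvtp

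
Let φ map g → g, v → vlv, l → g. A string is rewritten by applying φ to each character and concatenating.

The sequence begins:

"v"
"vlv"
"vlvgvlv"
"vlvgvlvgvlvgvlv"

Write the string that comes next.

vlvgvlvgvlvgvlvgvlvgvlvgvlvgvlv

Applying the rule to each of the 15 symbols of vlvgvlvgvlvgvlv gives the pieces vlv g vlv g vlv g vlv g vlv g vlv g vlv g vlv, which concatenate to the answer.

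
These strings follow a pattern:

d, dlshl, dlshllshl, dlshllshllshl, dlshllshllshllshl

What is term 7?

dlshllshllshllshllshllshl

Each term is the previous one with lshl appended.
From dlshllshllshllshl, 2 further steps: dlshllshllshllshl → dlshllshllshllshllshl → (answer).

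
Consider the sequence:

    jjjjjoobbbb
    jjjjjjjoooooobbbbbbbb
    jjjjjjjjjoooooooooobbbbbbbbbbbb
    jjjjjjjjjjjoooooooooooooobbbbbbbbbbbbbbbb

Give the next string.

jjjjjjjjjjjjjoooooooooooooooooobbbbbbbbbbbbbbbbbbbb

Term n consists of 2n+3 j's, followed by 4n-2 o's, followed by 4n b's (n = 1, 2, …).
For the next term, n = 5, so the run lengths are 13, 18, 20.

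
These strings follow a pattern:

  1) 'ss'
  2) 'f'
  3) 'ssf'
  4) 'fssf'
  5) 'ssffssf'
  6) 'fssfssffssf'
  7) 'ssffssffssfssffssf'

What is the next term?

fssfssffssfssffssffssfssffssf

Each term (from the third on) is the two preceding terms concatenated in order: term 3 = ss·f = ssf.
The next term joins fssfssffssf and ssffssffssfssffssf.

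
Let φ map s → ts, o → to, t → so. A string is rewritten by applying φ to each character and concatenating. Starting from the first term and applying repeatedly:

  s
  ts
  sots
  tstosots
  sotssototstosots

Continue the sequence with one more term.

φ(sotssototstosots) expands symbol-by-symbol to ts to so ts ts to so to so ts so to ts to so ts; joining the 16 pieces gives the next term.

tstosotststosotosotssototstosots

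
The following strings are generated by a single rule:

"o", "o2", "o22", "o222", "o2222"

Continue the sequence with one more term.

o22222

Every step adds 2 to the end: s(k+1) = s(k)·2.
One more step from o2222 gives the answer.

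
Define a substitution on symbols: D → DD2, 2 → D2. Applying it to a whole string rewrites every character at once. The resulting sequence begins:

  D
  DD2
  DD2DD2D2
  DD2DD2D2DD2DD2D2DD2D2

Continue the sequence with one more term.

DD2DD2D2DD2DD2D2DD2D2DD2DD2D2DD2DD2D2DD2D2DD2DD2D2DD2D2

Replace each of the 21 characters of DD2DD2D2DD2DD2D2DD2D2 in place — DD2 DD2 D2 DD2 DD2 D2 DD2 D2 DD2 DD2 D2 DD2 DD2 D2 DD2 D2 DD2 DD2 D2 DD2 D2 — and concatenate.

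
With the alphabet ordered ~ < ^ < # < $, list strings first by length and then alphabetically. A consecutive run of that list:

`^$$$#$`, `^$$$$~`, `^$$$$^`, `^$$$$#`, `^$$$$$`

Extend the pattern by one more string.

Treat ^$$$$$ as a base-4 numeral over the given alphabet and add one, carrying through any trailing $'s.

#~~~~~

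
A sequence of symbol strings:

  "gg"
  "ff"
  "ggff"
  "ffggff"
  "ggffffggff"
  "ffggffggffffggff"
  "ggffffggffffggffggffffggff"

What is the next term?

ffggffggffffggffggffffggffffggffggffffggff

From term 3 onward, concatenate the second-to-last term with the last: gg·ff = ggff, ff·ggff = ffggff, …
Continuing: ffggffggffffggff · ggffffggffffggffggffffggff gives term 8.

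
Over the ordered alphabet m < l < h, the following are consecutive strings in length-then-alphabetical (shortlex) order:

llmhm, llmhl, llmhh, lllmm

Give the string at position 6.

lllmh

Stepping forward 2 times from lllmm: lllmm → lllml, then the target.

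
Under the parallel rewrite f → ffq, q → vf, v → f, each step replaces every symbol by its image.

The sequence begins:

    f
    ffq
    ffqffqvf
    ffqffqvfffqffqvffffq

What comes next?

Replace each of the 20 characters of ffqffqvfffqffqvffffq in place — ffq ffq vf ffq ffq vf f ffq ffq ffq vf ffq ffq vf f ffq ffq ffq ffq vf — and concatenate.

ffqffqvfffqffqvffffqffqffqvfffqffqvffffqffqffqffqvf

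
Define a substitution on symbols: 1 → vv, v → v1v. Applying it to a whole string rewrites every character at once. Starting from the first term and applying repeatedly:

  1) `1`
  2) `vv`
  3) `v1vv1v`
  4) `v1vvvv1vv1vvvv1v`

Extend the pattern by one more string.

v1vvvv1vv1vv1vv1vvvv1vv1vvvv1vv1vv1vv1vvvv1v

Applying the rule to each of the 16 symbols of v1vvvv1vv1vvvv1v gives the pieces v1v vv v1v v1v v1v v1v vv v1v v1v vv v1v v1v v1v v1v vv v1v, which concatenate to the answer.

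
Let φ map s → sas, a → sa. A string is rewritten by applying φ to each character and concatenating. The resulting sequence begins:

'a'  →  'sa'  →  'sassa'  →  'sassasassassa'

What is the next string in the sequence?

Replace each of the 13 characters of sassasassassa in place — sas sa sas sas sa sas sa sas sas sa sas sas sa — and concatenate.

sassasassassasassasassassasassassa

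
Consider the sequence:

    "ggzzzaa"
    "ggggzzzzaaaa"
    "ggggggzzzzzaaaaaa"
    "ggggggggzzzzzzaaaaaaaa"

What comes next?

Reading off run lengths: g runs 2, 4, 6, 8; z runs 3, 4, 5, 6; a runs 2, 4, 6, 8 — each is linear in n (n = 1, 2, …).
For the next term, n = 5, so the run lengths are 10, 7, 10.

ggggggggggzzzzzzzaaaaaaaaaa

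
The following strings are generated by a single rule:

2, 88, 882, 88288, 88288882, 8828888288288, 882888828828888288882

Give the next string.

8828888288288882888828828888288288

This is a Fibonacci-style word recurrence s(k) = s(k−1)·s(k−2): e.g. 88·2 = 882.
So term 8 is 882888828828888288882·8828888288288.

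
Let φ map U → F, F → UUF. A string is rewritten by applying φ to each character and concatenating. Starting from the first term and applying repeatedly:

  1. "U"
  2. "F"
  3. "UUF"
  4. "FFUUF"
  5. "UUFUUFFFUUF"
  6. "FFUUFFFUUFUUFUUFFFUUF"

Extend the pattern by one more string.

UUFUUFFFUUFUUFUUFFFUUFFFUUFFFUUFUUFUUFFFUUF

Applying the rule to each of the 21 symbols of FFUUFFFUUFUUFUUFFFUUF gives the pieces UUF UUF F F UUF UUF UUF F F UUF F F UUF F F UUF UUF UUF F F UUF, which concatenate to the answer.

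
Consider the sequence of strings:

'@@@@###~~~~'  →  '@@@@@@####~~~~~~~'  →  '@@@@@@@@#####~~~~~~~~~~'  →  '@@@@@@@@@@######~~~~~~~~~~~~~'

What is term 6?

@@@@@@@@@@@@@@########~~~~~~~~~~~~~~~~~~~

Reading off run lengths: @ runs 4, 6, 8, 10; # runs 3, 4, 5, 6; ~ runs 4, 7, 10, 13 — each is linear in n, where the shown terms are n = 2, 3, 4, 5.
At n = 7 the blocks have lengths 14, 8, 19.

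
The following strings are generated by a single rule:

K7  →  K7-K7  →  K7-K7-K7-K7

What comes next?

Each string is two copies of the previous one joined by '-'.
One more doubling of K7-K7-K7-K7 gives the answer.

K7-K7-K7-K7-K7-K7-K7-K7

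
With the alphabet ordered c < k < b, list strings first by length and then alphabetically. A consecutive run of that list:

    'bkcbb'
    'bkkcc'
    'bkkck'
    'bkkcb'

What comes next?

The successor of bkkcb increments the rightmost position that isn't already b and resets every position after it to c.

bkkkc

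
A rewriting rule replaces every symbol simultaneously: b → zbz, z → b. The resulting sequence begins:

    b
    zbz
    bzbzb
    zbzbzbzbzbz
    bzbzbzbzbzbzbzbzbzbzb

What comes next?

zbzbzbzbzbzbzbzbzbzbzbzbzbzbzbzbzbzbzbzbzbz

Applying the rule to each of the 21 symbols of bzbzbzbzbzbzbzbzbzbzb gives the pieces zbz b zbz b zbz b zbz b zbz b zbz b zbz b zbz b zbz b zbz b zbz, which concatenate to the answer.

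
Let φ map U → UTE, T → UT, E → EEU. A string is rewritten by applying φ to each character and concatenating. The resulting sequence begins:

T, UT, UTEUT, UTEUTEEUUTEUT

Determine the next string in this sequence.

Rewriting the 13 symbols of UTEUTEEUUTEUT one by one yields UTE UT EEU UTE UT EEU EEU UTE UTE UT EEU UTE UT; concatenated:

UTEUTEEUUTEUTEEUEEUUTEUTEUTEEUUTEUT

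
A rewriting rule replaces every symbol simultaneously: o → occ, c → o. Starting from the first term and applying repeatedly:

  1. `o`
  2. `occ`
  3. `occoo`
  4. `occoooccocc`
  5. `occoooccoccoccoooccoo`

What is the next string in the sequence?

φ(occoooccoccoccoooccoo) expands symbol-by-symbol to occ o o occ occ occ o o occ o o occ o o occ occ occ o o occ occ; joining the 21 pieces gives the next term.

occoooccoccoccoooccoooccoooccoccoccoooccocc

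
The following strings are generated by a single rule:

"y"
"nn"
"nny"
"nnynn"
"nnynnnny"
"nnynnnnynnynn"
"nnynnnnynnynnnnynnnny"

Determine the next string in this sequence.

nnynnnnynnynnnnynnnnynnynnnnynnynn

This is a Fibonacci-style word recurrence s(k) = s(k−1)·s(k−2): e.g. nn·y = nny.
The next term joins nnynnnnynnynnnnynnnny and nnynnnnynnynn.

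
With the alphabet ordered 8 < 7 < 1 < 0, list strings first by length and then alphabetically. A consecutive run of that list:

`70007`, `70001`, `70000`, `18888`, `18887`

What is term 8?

18878

Advancing 3 positions from 18887 through 18887 → 18881 → 18880 reaches term 8.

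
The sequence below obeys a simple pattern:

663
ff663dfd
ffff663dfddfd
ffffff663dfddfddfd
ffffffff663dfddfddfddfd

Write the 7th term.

Each term wraps the previous one in ff on the left and dfd on the right.
From ffffffff663dfddfddfddfd, 2 further steps: ffffffff663dfddfddfddfd → ffffffffff663dfddfddfddfddfd → (answer).

ffffffffffff663dfddfddfddfddfddfd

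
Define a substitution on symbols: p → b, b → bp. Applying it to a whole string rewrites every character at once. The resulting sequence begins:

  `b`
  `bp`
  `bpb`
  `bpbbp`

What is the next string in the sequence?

Expanding bpbbp: b→bp, p→b, b→bp, b→bp, p→b. Concatenated: bp b bp bp b.

bpbbpbpb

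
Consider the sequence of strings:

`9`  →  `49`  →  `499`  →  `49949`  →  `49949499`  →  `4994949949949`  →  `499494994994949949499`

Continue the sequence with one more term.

4994949949949499494994994949949949

Each term (from the third on) is the previous term followed by the one before it: term 3 = 49·9 = 499.
So term 8 is 499494994994949949499·4994949949949.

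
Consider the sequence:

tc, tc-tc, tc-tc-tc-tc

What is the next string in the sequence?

Each string is two copies of the previous one joined by '-'.
Doubling tc-tc-tc-tc with '-' between the halves:

tc-tc-tc-tc-tc-tc-tc-tc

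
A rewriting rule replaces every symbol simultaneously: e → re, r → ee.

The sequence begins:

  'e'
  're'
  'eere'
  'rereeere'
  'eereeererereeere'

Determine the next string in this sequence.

Applying the rule to each of the 16 symbols of eereeererereeere gives the pieces re re ee re re re ee re ee re ee re re re ee re, which concatenate to the answer.

rereeererereeereeereeererereeere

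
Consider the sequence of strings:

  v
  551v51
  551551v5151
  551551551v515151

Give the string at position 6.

551551551551551v5151515151

Every step adds 551 to the front and 51 to the end of the previous string.
From 551551551v515151, 2 further steps: 551551551v515151 → 551551551551v51515151 → (answer).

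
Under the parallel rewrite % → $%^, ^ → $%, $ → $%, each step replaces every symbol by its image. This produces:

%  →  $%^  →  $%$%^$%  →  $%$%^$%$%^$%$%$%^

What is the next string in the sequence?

Rewriting the 17 symbols of $%$%^$%$%^$%$%$%^ one by one yields $% $%^ $% $%^ $% $% $%^ $% $%^ $% $% $%^ $% $%^ $% $%^ $%; concatenated:

$%$%^$%$%^$%$%$%^$%$%^$%$%$%^$%$%^$%$%^$%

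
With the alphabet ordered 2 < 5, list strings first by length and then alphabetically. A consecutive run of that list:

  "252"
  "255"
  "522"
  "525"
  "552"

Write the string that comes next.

The successor of 552 increments the rightmost position that isn't already 5 and resets every position after it to 2.

555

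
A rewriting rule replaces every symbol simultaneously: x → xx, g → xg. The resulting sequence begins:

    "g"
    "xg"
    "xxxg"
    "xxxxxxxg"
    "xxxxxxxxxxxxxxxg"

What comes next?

Rewriting the 16 symbols of xxxxxxxxxxxxxxxg one by one yields xx xx xx xx xx xx xx xx xx xx xx xx xx xx xx xg; concatenated:

xxxxxxxxxxxxxxxxxxxxxxxxxxxxxxxg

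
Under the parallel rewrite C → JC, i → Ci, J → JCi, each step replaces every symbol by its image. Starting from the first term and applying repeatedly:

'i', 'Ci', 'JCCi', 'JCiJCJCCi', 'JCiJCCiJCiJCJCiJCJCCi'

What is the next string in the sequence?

Replace each of the 21 characters of JCiJCCiJCiJCJCiJCJCCi in place — JCi JC Ci JCi JC JC Ci JCi JC Ci JCi JC JCi JC Ci JCi JC JCi JC JC Ci — and concatenate.

JCiJCCiJCiJCJCCiJCiJCCiJCiJCJCiJCCiJCiJCJCiJCJCCi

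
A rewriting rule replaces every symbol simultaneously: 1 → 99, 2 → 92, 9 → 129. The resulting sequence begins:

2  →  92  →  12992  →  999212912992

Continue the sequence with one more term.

Expanding 999212912992: 9→129, 9→129, 9→129, 2→92, 1→99, 2→92, 9→129, 1→99, 2→92, 9→129, 9→129, 2→92. Concatenated: 129 129 129 92 99 92 129 99 92 129 129 92.

129129129929992129999212912992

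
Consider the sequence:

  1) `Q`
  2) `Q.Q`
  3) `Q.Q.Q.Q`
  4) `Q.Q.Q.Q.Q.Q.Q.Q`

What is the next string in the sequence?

Q.Q.Q.Q.Q.Q.Q.Q.Q.Q.Q.Q.Q.Q.Q.Q

s(k+1) = s(k)·.·s(k) — each term doubles the last with '.' between the halves.
So the next term is two copies of Q.Q.Q.Q.Q.Q.Q.Q with '.' between the halves.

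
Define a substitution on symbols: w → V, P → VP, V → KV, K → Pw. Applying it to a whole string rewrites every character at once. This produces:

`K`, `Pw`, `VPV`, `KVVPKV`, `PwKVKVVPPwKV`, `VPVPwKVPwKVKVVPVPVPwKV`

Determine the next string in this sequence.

φ(VPVPwKVPwKVKVVPVPVPwKV) expands symbol-by-symbol to KV VP KV VP V Pw KV VP V Pw KV Pw KV KV VP KV VP KV VP V Pw KV; joining the 22 pieces gives the next term.

KVVPKVVPVPwKVVPVPwKVPwKVKVVPKVVPKVVPVPwKV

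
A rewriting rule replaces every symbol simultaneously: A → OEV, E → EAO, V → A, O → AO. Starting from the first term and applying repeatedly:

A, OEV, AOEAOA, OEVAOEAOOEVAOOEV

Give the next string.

Applying the rule to each of the 16 symbols of OEVAOEAOOEVAOOEV gives the pieces AO EAO A OEV AO EAO OEV AO AO EAO A OEV AO AO EAO A, which concatenate to the answer.

AOEAOAOEVAOEAOOEVAOAOEAOAOEVAOAOEAOA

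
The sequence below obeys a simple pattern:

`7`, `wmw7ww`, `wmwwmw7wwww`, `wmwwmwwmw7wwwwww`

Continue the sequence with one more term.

wmwwmwwmwwmw7wwwwwwww

Every step adds wmw to the front and ww to the end of the previous string.
One more step from wmwwmwwmw7wwwwww gives the answer.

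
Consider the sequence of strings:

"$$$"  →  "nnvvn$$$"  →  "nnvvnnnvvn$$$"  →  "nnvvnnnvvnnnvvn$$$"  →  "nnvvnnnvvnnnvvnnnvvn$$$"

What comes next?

The strings grow by a fixed prefix nnvvn each time.
Applying this once more to nnvvnnnvvnnnvvnnnvvn$$$:

nnvvnnnvvnnnvvnnnvvnnnvvn$$$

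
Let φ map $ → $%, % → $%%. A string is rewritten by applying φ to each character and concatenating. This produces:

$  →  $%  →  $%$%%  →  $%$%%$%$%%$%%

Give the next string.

Rewriting the 13 symbols of $%$%%$%$%%$%% one by one yields $% $%% $% $%% $%% $% $%% $% $%% $%% $% $%% $%%; concatenated:

$%$%%$%$%%$%%$%$%%$%$%%$%%$%$%%$%%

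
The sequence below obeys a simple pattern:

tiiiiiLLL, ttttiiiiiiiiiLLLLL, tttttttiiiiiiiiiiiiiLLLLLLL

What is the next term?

The n-th term is 3n-2 t's then 4n+1 i's then 2n+1 L's (n = 1, 2, …).
For the next term, n = 4, so the run lengths are 10, 17, 9.

ttttttttttiiiiiiiiiiiiiiiiiLLLLLLLLL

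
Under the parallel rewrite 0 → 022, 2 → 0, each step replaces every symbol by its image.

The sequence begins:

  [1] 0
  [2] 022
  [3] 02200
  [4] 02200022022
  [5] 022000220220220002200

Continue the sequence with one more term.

Rewriting the 21 symbols of 022000220220220002200 one by one yields 022 0 0 022 022 022 0 0 022 0 0 022 0 0 022 022 022 0 0 022 022; concatenated:

0220002202202200022000220002202202200022022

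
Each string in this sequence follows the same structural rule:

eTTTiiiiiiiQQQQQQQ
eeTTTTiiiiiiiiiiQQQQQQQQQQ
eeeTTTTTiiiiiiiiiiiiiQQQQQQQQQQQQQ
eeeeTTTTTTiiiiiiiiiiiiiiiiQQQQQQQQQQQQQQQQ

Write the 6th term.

The n-th term is n-2 e's then n T's then 3n-2 i's then 3n-2 Q's, where the shown terms are n = 3, 4, 5, 6.
For term 6, n = 8, so the run lengths are 6, 8, 22, 22.

eeeeeeTTTTTTTTiiiiiiiiiiiiiiiiiiiiiiQQQQQQQQQQQQQQQQQQQQQQ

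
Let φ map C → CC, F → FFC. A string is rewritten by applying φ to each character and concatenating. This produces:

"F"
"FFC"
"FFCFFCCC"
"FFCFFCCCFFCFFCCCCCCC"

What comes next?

FFCFFCCCFFCFFCCCCCCCFFCFFCCCFFCFFCCCCCCCCCCCCCCC

Replace each of the 20 characters of FFCFFCCCFFCFFCCCCCCC in place — FFC FFC CC FFC FFC CC CC CC FFC FFC CC FFC FFC CC CC CC CC CC CC CC — and concatenate.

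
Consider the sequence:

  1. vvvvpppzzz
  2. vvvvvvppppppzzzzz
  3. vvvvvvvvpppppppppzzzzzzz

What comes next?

vvvvvvvvvvppppppppppppzzzzzzzzz

Term n consists of 2n+2 v's, followed by 3n p's, followed by 2n+1 z's (n = 1, 2, …).
At n = 4 the blocks have lengths 10, 12, 9.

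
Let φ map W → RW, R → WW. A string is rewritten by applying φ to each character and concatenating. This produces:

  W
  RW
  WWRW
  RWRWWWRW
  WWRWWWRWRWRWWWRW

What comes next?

Applying the rule to each of the 16 symbols of WWRWWWRWRWRWWWRW gives the pieces RW RW WW RW RW RW WW RW WW RW WW RW RW RW WW RW, which concatenate to the answer.

RWRWWWRWRWRWWWRWWWRWWWRWRWRWWWRW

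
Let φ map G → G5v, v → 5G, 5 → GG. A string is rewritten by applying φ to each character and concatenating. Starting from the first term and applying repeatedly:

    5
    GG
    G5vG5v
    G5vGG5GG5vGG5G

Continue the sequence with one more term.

G5vGG5GG5vG5vGGG5vG5vGG5GG5vG5vGGG5v

Applying the rule to each of the 14 symbols of G5vGG5GG5vGG5G gives the pieces G5v GG 5G G5v G5v GG G5v G5v GG 5G G5v G5v GG G5v, which concatenate to the answer.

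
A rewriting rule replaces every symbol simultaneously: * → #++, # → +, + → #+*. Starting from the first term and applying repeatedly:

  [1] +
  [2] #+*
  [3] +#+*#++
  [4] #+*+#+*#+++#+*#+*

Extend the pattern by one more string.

+#+*#++#+*+#+*#+++#+*#+*#+*+#+*#+++#+*#++

Applying the rule to each of the 17 symbols of #+*+#+*#+++#+*#+* gives the pieces + #+* #++ #+* + #+* #++ + #+* #+* #+* + #+* #++ + #+* #++, which concatenate to the answer.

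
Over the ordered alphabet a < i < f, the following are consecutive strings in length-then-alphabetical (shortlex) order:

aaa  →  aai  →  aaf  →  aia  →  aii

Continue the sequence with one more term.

aif

The successor of aii increments the rightmost position that isn't already f and resets every position after it to a.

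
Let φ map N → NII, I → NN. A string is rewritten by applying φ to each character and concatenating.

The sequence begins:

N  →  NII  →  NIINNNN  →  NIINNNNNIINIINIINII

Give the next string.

NIINNNNNIINIINIINIINIINNNNNIINNNNNIINNNNNIINNNN

Replace each of the 19 characters of NIINNNNNIINIINIINII in place — NII NN NN NII NII NII NII NII NN NN NII NN NN NII NN NN NII NN NN — and concatenate.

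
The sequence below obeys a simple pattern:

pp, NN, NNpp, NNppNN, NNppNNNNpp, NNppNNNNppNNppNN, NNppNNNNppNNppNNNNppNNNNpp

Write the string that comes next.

This is a Fibonacci-style word recurrence s(k) = s(k−1)·s(k−2): e.g. NN·pp = NNpp.
So term 8 is NNppNNNNppNNppNNNNppNNNNpp·NNppNNNNppNNppNN.

NNppNNNNppNNppNNNNppNNNNppNNppNNNNppNNppNN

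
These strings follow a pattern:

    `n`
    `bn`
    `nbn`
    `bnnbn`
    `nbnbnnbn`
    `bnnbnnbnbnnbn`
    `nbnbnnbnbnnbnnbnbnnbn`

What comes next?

bnnbnnbnbnnbnnbnbnnbnbnnbnnbnbnnbn

From term 3 onward, concatenate the second-to-last term with the last: n·bn = nbn, bn·nbn = bnnbn, …
So term 8 is bnnbnnbnbnnbn·nbnbnnbnbnnbnnbnbnnbn.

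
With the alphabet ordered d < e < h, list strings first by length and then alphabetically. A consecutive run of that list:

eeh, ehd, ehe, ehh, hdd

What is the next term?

hde

The successor of hdd increments the rightmost position that isn't already h and resets every position after it to d.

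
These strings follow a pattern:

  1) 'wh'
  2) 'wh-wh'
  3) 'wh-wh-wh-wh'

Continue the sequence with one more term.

s(k+1) = s(k)·-·s(k) — each term doubles the last with '-' between the halves.
So the next term is two copies of wh-wh-wh-wh with '-' between the halves.

wh-wh-wh-wh-wh-wh-wh-wh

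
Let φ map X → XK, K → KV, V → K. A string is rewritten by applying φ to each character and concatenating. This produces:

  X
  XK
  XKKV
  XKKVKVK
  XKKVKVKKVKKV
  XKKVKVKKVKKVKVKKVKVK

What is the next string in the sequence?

XKKVKVKKVKKVKVKKVKVKKVKKVKVKKVKKV

Replace each of the 20 characters of XKKVKVKKVKKVKVKKVKVK in place — XK KV KV K KV K KV KV K KV KV K KV K KV KV K KV K KV — and concatenate.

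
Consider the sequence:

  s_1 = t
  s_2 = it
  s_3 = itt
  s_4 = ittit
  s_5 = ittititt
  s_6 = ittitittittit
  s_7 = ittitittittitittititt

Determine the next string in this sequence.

ittitittittitittitittittitittittit

This is a Fibonacci-style word recurrence s(k) = s(k−1)·s(k−2): e.g. it·t = itt.
The next term joins ittitittittitittititt and ittitittittit.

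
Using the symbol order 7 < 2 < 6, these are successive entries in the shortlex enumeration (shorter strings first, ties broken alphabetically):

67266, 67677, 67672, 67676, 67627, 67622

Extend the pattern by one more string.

67626

Find the rightmost character of 67622 below 6, bump it to the next letter, and reset everything to its right to 7.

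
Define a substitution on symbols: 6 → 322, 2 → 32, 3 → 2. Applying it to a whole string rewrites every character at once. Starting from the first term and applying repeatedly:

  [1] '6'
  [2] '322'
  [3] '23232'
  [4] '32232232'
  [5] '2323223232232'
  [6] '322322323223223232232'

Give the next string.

2323223232232232322323223223232232

φ(322322323223223232232) expands symbol-by-symbol to 2 32 32 2 32 32 2 32 2 32 32 2 32 32 2 32 2 32 32 2 32; joining the 21 pieces gives the next term.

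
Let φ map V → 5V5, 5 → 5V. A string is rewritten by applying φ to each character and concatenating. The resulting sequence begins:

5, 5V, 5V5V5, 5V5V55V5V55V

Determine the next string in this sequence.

5V5V55V5V55V5V5V55V5V55V5V5V5

Expanding 5V5V55V5V55V: 5→5V, V→5V5, 5→5V, V→5V5, 5→5V, 5→5V, V→5V5, 5→5V, V→5V5, 5→5V, 5→5V, V→5V5. Concatenated: 5V 5V5 5V 5V5 5V 5V 5V5 5V 5V5 5V 5V 5V5.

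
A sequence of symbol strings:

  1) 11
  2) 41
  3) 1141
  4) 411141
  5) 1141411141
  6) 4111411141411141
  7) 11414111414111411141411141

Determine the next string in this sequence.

411141114141114111414111414111411141411141

This is a Fibonacci-style word recurrence s(k) = s(k−2)·s(k−1): e.g. 11·41 = 1141.
Continuing: 4111411141411141 · 11414111414111411141411141 gives term 8.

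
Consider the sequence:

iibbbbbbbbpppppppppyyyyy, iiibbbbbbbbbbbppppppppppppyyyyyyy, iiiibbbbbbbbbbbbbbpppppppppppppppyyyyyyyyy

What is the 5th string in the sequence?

iiiiiibbbbbbbbbbbbbbbbbbbbpppppppppppppppppppppyyyyyyyyyyyyy

Each string has the form i^{n-1} b^{3n-1} p^{3n} y^{2n-1}, where the shown terms are n = 3, 4, 5.
At n = 7 the blocks have lengths 6, 20, 21, 13.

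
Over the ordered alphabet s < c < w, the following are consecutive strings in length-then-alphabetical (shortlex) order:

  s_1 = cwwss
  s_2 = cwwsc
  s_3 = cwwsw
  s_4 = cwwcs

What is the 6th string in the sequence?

Advancing 2 positions from cwwcs through cwwcs → cwwcc reaches term 6.

cwwcw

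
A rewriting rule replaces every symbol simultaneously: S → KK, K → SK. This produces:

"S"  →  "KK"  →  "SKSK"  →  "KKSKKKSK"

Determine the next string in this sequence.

Expanding KKSKKKSK: K→SK, K→SK, S→KK, K→SK, K→SK, K→SK, S→KK, K→SK. Concatenated: SK SK KK SK SK SK KK SK.

SKSKKKSKSKSKKKSK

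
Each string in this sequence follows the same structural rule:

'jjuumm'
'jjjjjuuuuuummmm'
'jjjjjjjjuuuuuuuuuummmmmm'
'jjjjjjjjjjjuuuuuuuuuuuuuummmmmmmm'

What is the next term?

jjjjjjjjjjjjjjuuuuuuuuuuuuuuuuuummmmmmmmmm

The n-th term is 3n-1 j's then 4n-2 u's then 2n m's (n = 1, 2, …).
For the next term, n = 5, so the run lengths are 14, 18, 10.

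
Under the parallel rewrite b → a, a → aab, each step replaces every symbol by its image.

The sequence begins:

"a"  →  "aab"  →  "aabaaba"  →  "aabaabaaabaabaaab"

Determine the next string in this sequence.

aabaabaaabaabaaabaabaabaaabaabaaabaabaaba

φ(aabaabaaabaabaaab) expands symbol-by-symbol to aab aab a aab aab a aab aab aab a aab aab a aab aab aab a; joining the 17 pieces gives the next term.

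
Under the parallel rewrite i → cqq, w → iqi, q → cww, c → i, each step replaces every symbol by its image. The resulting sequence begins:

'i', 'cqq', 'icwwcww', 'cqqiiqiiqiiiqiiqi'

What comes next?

icwwcwwcqqcqqcwwcqqcqqcwwcqqcqqcqqcwwcqqcqqcwwcqq

φ(cqqiiqiiqiiiqiiqi) expands symbol-by-symbol to i cww cww cqq cqq cww cqq cqq cww cqq cqq cqq cww cqq cqq cww cqq; joining the 17 pieces gives the next term.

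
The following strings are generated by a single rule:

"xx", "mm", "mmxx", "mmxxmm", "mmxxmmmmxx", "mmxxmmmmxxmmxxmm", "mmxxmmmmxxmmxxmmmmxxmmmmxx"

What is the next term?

This is a Fibonacci-style word recurrence s(k) = s(k−1)·s(k−2): e.g. mm·xx = mmxx.
The next term joins mmxxmmmmxxmmxxmmmmxxmmmmxx and mmxxmmmmxxmmxxmm.

mmxxmmmmxxmmxxmmmmxxmmmmxxmmxxmmmmxxmmxxmm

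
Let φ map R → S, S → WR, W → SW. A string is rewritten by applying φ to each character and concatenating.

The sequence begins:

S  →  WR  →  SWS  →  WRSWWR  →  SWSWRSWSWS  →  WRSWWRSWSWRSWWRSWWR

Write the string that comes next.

SWSWRSWSWSWRSWWRSWSWRSWSWSWRSWSWS

Applying the rule to each of the 19 symbols of WRSWWRSWSWRSWWRSWWR gives the pieces SW S WR SW SW S WR SW WR SW S WR SW SW S WR SW SW S, which concatenate to the answer.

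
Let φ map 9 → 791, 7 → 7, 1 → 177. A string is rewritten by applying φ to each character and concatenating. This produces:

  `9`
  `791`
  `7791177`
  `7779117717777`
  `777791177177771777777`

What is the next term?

7777791177177771777777177777777

Applying the rule to each of the 21 symbols of 777791177177771777777 gives the pieces 7 7 7 7 791 177 177 7 7 177 7 7 7 7 177 7 7 7 7 7 7, which concatenate to the answer.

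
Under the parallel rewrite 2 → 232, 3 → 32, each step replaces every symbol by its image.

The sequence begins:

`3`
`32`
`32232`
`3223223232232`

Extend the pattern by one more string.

Rewriting the 13 symbols of 3223223232232 one by one yields 32 232 232 32 232 232 32 232 32 232 232 32 232; concatenated:

3223223232232232322323223223232232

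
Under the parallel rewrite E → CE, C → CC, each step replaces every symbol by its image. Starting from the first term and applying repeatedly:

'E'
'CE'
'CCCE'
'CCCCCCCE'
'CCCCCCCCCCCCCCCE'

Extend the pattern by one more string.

Applying the rule to each of the 16 symbols of CCCCCCCCCCCCCCCE gives the pieces CC CC CC CC CC CC CC CC CC CC CC CC CC CC CC CE, which concatenate to the answer.

CCCCCCCCCCCCCCCCCCCCCCCCCCCCCCCE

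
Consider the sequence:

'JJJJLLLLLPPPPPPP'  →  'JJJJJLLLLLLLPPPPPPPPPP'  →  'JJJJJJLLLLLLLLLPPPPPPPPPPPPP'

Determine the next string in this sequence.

Term n consists of n+2 J's, followed by 2n+1 L's, followed by 3n+1 P's, where the shown terms are n = 2, 3, 4.
Setting n = 5 gives 7, 11, 16 characters in each block.

JJJJJJJLLLLLLLLLLLPPPPPPPPPPPPPPPP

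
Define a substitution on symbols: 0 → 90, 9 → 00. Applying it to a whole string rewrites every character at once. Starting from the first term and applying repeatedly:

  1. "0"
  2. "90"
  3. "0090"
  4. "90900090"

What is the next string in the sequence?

Expanding 90900090: 9→00, 0→90, 9→00, 0→90, 0→90, 0→90, 9→00, 0→90. Concatenated: 00 90 00 90 90 90 00 90.

0090009090900090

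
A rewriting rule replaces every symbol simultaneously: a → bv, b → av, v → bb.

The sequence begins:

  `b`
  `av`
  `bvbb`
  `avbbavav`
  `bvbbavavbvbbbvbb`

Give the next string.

Replace each of the 16 characters of bvbbavavbvbbbvbb in place — av bb av av bv bb bv bb av bb av av av bb av av — and concatenate.

avbbavavbvbbbvbbavbbavavavbbavav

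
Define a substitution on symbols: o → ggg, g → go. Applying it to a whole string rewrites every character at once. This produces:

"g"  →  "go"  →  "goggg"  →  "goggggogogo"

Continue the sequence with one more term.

Expanding goggggogogo: g→go, o→ggg, g→go, g→go, g→go, g→go, o→ggg, g→go, o→ggg, g→go, o→ggg. Concatenated: go ggg go go go go ggg go ggg go ggg.

goggggogogogoggggoggggoggg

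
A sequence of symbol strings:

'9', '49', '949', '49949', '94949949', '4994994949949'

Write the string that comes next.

From term 3 onward, concatenate the second-to-last term with the last: 9·49 = 949, 49·949 = 49949, …
Continuing: 94949949 · 4994994949949 gives term 7.

949499494994994949949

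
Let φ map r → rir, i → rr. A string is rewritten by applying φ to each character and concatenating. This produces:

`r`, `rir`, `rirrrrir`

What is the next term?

rirrrrirrirrirrirrrrir

Expanding rirrrrir: r→rir, i→rr, r→rir, r→rir, r→rir, r→rir, i→rr, r→rir. Concatenated: rir rr rir rir rir rir rr rir.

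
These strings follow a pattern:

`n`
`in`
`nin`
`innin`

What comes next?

This is a Fibonacci-style word recurrence s(k) = s(k−2)·s(k−1): e.g. n·in = nin.
The next term joins nin and innin.

nininnin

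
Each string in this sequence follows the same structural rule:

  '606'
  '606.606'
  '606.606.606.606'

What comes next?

Every step duplicates the string with '.' between the halves.
Doubling 606.606.606.606 with '.' between the halves:

606.606.606.606.606.606.606.606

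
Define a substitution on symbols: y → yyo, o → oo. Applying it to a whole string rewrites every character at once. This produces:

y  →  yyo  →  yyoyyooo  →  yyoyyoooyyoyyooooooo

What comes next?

yyoyyoooyyoyyoooooooyyoyyoooyyoyyooooooooooooooo

Applying the rule to each of the 20 symbols of yyoyyoooyyoyyooooooo gives the pieces yyo yyo oo yyo yyo oo oo oo yyo yyo oo yyo yyo oo oo oo oo oo oo oo, which concatenate to the answer.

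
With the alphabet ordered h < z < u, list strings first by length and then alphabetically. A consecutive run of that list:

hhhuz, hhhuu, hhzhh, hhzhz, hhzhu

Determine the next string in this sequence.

hhzzh

Find the rightmost character of hhzhu below u, bump it to the next letter, and reset everything to its right to h.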